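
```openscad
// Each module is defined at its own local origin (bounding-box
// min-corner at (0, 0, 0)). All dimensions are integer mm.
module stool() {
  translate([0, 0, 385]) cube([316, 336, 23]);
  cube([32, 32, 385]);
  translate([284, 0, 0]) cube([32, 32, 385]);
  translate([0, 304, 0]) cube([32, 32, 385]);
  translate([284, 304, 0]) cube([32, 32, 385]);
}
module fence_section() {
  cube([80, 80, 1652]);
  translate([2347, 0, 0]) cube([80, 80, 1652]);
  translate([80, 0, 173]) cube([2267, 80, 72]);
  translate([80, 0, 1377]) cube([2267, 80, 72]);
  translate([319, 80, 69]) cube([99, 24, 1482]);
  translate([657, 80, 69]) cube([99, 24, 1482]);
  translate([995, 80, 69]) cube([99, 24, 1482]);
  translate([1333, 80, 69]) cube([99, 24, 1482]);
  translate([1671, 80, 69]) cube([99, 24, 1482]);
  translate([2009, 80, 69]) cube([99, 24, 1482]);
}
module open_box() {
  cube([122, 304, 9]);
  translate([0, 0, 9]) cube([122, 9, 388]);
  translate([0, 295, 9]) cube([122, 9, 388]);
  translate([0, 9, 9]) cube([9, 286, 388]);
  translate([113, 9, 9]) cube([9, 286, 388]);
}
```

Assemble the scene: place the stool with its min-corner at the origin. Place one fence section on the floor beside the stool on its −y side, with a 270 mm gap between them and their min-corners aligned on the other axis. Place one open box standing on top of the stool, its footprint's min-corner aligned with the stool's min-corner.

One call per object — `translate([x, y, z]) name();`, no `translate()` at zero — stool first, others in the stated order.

stool();
translate([0, -374, 0]) fence_section();
translate([0, 0, 408]) open_box();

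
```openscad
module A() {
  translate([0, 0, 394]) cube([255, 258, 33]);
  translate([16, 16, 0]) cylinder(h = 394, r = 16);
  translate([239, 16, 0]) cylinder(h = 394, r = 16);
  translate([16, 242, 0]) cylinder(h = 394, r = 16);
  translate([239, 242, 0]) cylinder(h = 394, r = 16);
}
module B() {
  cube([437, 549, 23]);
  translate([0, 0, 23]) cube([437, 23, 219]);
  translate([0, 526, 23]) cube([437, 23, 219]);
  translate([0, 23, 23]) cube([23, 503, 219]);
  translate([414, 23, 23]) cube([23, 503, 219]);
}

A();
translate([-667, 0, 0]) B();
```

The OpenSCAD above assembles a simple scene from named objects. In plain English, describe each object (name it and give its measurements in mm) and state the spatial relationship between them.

A is a four-legged stool. The seat is 255×258 mm, 33 mm thick, top at z = 427 mm. It stands on four round legs, each 32 mm in diameter, from z = 0 to the seat underside, each leg's axis is inset half a diameter from the nearest pair of seat edges (so the leg's bounding box is flush with the corner).

B is an open storage box with external size 437×549×242 mm and wall thickness 23 mm (the base is also 23 mm thick). The base covers the whole footprint; the four walls stand on the base, with the y-facing walls full-width and the x-facing walls fitting between their inner faces.

The open box is on the floor beside the stool on its −x side.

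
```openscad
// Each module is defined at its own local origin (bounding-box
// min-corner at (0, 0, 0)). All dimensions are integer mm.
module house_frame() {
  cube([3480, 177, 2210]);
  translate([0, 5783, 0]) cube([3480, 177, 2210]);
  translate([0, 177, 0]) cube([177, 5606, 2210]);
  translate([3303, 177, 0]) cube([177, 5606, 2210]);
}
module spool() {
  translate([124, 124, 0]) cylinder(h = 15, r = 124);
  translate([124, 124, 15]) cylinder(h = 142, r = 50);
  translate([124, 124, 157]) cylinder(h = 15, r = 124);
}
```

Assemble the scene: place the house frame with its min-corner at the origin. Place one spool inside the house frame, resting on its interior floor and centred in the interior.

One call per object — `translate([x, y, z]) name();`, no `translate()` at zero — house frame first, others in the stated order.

house_frame();
translate([1616, 2856, 0]) spool();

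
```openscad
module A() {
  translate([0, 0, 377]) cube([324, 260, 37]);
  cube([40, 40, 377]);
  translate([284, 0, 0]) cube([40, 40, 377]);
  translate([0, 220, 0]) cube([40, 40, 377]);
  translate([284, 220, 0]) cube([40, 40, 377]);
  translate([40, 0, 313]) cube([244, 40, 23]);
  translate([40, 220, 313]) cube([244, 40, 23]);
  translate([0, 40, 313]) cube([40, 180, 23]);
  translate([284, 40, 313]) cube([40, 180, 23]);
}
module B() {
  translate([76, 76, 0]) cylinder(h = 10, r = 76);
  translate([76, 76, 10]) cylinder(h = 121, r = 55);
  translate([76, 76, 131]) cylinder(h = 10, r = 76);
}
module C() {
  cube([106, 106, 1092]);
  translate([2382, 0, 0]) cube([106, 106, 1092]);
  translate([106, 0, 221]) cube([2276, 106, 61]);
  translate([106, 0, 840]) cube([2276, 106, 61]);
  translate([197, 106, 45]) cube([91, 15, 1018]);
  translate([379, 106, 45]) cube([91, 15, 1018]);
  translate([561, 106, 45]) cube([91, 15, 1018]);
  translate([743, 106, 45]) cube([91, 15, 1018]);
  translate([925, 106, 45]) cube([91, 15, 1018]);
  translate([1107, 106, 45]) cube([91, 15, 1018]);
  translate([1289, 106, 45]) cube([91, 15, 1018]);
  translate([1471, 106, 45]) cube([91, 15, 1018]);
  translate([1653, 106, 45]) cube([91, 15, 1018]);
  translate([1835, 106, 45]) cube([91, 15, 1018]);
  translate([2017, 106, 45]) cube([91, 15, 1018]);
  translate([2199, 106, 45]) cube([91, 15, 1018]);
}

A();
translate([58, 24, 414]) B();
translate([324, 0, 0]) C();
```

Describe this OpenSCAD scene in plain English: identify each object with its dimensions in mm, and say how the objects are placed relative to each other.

A is a four-legged stool. The seat is a 324×260×37 mm slab whose top surface is at z = 414 mm; four square legs, each 40×40 mm in cross-section, run from the floor (z = 0) to the underside of the seat, each flush with a corner of the seat. Four stretchers, 40 mm wide and 23 mm tall, connect adjacent legs with their undersides at z = 313 mm, each running between the inner faces of the legs it joins and aligned with the legs' outer faces on the other axis.

B is a spool: two coaxial disc flanges of radius 76 mm and thickness 10 mm, joined by a core cylinder of radius 55 mm and height 121 mm. The lower flange rests on z = 0 and the three cylinders share a vertical axis.

C is a fence section. Two 106×106 mm posts, 1092 mm tall, stand on the floor with a clear span of 2276 mm between their inner faces. Two horizontal rails of 106×61 mm section span the gap between the posts with their undersides at z = 221 mm and z = 840 mm, flush with the posts' −y face. 12 pickets, each 91 mm wide, 15 mm thick and 1018 mm tall, are fixed to the +y face of the rails with their bottoms at z = 45 mm, evenly spaced across the span with equal gaps (rounded down to the nearest mm) at the −x end and between each pair — any rounding remainder accumulates at the +x end.

The spool is on top of the stool. The fence section is against the stool's +x side, with their −y faces flush.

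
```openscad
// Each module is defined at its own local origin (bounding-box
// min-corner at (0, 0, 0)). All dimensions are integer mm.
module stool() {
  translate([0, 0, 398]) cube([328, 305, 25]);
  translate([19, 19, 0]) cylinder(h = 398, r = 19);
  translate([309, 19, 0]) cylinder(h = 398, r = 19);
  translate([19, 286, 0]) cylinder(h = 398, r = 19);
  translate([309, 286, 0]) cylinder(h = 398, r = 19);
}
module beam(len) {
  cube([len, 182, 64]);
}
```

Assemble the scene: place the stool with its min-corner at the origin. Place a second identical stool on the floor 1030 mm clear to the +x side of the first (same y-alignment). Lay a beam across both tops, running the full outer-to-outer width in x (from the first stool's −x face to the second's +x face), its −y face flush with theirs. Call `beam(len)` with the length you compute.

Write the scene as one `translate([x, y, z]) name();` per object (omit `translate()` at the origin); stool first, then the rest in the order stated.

stool();
translate([1358, 0, 0]) stool();
translate([0, 0, 423]) beam(1686);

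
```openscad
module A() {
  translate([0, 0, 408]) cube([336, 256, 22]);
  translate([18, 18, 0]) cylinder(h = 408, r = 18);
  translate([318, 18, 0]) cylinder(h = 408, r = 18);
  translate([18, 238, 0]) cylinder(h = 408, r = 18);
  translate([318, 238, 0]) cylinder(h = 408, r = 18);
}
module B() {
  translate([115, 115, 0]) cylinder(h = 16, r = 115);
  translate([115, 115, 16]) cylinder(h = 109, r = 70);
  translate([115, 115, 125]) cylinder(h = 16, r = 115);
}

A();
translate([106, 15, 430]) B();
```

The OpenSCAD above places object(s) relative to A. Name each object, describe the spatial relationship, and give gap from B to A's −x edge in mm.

The spool's min-x is at 106; the stool's min-x is 0; gap = 106 mm.

A is a stool. B is a spool. The spool is on top of the stool. The gap from the spool to the stool's −x edge is 106 mm.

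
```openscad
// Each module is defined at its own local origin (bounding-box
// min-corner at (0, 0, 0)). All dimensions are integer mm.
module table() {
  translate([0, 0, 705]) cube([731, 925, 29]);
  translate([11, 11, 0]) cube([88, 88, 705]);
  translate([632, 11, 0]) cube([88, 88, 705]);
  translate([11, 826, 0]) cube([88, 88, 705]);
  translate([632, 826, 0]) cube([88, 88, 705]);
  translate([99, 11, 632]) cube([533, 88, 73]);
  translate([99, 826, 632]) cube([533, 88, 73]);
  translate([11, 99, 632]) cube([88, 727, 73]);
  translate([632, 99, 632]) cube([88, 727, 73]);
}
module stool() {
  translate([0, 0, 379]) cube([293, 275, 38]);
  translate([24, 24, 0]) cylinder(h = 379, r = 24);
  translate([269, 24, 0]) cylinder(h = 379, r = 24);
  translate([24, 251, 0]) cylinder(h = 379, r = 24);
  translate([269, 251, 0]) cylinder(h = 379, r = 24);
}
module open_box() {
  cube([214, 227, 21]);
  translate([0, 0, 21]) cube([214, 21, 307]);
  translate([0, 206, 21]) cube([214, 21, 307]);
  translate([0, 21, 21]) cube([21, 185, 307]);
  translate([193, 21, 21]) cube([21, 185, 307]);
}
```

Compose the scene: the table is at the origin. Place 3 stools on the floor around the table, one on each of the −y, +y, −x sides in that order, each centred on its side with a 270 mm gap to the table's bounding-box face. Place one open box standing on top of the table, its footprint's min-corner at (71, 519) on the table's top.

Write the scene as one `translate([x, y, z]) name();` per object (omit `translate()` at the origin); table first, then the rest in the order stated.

table();
translate([219, -545, 0]) stool();
translate([219, 1195, 0]) stool();
translate([-563, 325, 0]) stool();
translate([71, 519, 734]) open_box();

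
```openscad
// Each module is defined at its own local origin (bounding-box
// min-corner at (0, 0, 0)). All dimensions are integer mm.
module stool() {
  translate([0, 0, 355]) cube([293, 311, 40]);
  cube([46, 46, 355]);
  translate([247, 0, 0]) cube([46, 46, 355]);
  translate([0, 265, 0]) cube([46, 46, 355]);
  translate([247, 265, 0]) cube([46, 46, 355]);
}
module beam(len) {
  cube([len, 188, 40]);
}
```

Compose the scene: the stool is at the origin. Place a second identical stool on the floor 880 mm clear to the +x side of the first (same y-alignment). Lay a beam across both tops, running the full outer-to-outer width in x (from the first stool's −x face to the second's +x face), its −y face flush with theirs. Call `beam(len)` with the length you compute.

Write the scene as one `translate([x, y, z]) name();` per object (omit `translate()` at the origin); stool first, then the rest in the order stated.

stool();
translate([1173, 0, 0]) stool();
translate([0, 0, 395]) beam(1466);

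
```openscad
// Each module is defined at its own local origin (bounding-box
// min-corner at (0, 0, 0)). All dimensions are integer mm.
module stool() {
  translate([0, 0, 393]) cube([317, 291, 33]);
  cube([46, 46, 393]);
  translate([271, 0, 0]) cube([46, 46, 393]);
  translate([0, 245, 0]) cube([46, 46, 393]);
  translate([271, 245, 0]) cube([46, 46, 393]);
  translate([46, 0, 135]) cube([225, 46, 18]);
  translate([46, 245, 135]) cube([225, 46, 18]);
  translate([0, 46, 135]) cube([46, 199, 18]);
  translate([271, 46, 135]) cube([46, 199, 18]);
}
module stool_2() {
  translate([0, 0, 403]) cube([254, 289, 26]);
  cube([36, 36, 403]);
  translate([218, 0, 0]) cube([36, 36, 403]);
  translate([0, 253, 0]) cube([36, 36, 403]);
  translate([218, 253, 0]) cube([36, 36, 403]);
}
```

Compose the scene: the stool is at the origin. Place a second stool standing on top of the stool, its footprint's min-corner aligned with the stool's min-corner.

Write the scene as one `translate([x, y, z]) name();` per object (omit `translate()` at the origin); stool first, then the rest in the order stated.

stool();
translate([0, 0, 426]) stool_2();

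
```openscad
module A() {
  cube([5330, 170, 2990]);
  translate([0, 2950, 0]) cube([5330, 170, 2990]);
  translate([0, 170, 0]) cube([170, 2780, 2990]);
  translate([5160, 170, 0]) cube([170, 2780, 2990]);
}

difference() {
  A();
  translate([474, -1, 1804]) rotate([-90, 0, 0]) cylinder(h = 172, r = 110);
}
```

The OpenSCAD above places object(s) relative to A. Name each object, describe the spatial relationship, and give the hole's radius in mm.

The subtracted cylinder has r = 110 mm.

A is a house frame. The house frame has a circular hole through its front wall. The hole's radius is 110 mm.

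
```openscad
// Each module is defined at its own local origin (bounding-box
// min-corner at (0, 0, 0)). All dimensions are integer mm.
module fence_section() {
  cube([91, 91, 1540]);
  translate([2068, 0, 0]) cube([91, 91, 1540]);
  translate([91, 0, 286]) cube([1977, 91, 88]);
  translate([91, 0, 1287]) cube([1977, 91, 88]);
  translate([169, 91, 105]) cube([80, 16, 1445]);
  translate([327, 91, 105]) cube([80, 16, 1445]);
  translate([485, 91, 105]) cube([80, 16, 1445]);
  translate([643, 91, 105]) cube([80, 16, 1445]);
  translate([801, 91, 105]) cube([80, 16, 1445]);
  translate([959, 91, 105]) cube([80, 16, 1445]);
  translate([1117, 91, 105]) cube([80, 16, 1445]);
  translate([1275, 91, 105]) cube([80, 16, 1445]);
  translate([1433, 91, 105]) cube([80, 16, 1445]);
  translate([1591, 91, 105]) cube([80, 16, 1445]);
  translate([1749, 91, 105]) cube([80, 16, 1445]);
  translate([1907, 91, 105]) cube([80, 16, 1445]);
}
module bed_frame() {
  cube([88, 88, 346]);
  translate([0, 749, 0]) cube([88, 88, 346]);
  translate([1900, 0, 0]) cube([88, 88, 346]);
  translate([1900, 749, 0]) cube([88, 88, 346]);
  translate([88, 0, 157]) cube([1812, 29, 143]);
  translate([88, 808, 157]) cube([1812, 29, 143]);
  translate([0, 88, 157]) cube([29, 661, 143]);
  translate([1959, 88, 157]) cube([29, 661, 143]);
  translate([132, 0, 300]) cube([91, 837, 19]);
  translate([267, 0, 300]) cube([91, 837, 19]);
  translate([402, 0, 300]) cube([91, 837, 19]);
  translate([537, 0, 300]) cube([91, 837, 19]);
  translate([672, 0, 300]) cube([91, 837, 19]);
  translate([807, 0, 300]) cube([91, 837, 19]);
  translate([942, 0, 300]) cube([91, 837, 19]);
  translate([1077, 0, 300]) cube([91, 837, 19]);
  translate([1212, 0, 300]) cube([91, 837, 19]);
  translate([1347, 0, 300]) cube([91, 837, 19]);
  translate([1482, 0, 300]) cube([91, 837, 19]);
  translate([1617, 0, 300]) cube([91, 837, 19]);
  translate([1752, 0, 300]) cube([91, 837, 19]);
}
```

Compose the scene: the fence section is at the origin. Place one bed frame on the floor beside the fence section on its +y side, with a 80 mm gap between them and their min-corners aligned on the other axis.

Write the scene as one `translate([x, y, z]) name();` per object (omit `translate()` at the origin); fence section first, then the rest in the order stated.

fence_section();
translate([0, 187, 0]) bed_frame();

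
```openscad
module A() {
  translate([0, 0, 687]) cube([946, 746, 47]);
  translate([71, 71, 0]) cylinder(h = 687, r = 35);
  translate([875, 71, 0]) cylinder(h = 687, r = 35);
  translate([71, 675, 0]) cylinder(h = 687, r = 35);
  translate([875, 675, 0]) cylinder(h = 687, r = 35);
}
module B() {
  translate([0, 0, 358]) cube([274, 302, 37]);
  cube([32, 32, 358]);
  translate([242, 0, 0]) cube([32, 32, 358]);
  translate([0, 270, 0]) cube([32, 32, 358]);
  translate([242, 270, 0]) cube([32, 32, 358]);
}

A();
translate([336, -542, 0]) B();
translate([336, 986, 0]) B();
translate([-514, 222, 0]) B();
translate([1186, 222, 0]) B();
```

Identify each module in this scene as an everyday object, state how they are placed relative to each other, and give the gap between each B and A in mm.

Each stool's nearest face is 240 mm from the table's bounding box.

A is a table. B is a stool. Four stools sit around the table at the −y, +y, −x, +x sides. The gap between each stool and the table is 240 mm.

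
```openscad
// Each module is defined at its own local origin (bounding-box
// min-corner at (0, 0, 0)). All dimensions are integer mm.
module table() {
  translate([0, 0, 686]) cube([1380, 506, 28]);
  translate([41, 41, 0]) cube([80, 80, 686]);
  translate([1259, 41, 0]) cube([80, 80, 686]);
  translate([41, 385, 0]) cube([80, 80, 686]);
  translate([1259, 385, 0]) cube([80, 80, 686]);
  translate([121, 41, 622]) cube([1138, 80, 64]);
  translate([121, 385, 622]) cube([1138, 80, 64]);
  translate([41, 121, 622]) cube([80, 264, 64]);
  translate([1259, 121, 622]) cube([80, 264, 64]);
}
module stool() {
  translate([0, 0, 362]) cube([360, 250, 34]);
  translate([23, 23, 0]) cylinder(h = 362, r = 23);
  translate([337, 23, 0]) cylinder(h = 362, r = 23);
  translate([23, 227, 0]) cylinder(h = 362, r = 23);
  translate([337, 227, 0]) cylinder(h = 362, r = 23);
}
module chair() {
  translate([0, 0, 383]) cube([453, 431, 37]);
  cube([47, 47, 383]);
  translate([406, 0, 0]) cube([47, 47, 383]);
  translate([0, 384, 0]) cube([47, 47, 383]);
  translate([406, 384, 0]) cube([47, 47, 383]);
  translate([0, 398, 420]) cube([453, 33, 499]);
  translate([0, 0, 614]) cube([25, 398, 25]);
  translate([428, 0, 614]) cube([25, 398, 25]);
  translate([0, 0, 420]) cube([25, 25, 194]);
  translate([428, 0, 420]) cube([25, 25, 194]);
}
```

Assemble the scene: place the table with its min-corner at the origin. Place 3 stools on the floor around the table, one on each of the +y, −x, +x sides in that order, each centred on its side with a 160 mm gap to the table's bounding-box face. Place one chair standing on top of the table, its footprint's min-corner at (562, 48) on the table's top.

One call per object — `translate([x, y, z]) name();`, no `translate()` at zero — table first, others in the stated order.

table();
translate([510, 666, 0]) stool();
translate([-520, 128, 0]) stool();
translate([1540, 128, 0]) stool();
translate([562, 48, 714]) chair();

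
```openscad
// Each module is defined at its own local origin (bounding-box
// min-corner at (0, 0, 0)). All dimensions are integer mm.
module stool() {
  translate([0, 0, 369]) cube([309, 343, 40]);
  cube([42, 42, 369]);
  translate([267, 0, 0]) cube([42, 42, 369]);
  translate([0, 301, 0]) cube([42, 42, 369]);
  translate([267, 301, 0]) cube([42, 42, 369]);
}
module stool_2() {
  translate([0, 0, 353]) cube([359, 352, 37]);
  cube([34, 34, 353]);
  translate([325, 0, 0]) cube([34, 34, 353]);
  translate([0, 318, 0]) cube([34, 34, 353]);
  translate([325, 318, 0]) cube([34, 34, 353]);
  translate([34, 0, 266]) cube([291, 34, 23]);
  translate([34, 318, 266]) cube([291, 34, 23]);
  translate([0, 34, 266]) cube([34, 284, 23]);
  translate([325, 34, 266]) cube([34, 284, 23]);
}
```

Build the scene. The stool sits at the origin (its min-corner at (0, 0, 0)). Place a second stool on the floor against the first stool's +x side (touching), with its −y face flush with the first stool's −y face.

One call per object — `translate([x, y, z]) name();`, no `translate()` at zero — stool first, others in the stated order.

stool();
translate([309, 0, 0]) stool_2();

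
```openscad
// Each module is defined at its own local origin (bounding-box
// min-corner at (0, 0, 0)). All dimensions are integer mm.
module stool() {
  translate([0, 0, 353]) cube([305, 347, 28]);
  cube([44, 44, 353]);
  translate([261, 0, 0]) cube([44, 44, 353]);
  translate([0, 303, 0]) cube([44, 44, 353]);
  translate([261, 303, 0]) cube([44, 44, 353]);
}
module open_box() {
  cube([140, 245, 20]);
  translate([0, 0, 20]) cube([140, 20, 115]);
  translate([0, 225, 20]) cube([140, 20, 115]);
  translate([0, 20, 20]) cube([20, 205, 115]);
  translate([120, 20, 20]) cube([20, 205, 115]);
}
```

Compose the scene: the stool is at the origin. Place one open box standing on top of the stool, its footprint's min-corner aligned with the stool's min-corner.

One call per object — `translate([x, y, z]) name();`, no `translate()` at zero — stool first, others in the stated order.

stool();
translate([0, 0, 381]) open_box();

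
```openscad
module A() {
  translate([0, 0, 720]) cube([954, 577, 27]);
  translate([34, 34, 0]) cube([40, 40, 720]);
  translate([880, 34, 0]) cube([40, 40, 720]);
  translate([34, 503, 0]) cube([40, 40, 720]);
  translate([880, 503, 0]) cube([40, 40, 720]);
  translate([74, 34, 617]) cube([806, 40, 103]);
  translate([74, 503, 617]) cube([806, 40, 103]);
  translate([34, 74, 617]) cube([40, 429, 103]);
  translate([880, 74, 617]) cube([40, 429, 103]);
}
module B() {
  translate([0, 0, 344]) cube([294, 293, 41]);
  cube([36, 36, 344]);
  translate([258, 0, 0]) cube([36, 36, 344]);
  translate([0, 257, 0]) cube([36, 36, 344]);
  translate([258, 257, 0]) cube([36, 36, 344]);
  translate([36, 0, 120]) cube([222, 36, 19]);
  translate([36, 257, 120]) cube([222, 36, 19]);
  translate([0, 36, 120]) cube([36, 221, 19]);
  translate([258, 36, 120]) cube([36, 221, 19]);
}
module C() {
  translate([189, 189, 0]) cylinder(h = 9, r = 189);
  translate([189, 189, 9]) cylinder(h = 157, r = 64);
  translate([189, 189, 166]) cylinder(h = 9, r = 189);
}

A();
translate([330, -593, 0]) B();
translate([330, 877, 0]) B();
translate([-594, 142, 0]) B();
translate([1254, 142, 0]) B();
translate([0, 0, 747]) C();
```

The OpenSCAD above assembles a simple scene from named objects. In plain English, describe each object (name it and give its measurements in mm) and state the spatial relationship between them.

A is a table with a 954×577 mm rectangular top, 27 mm thick, top surface at z = 747 mm, supported by four 40×40 mm square legs, each inset 34 mm from the nearest pair of top edges, running from the floor. Four apron rails, 40 mm thick and 103 mm tall, run between adjacent legs with their top edges flush with the underside of the top and their outer faces flush with the legs' outer faces.

B is a four-legged stool. The seat is a 294×293×41 mm slab whose top surface is at z = 385 mm; four square legs, each 36×36 mm in cross-section, run from the floor (z = 0) to the underside of the seat, each flush with a corner of the seat. Four stretchers, 36 mm wide and 19 mm tall, connect adjacent legs with their undersides at z = 120 mm, each running between the inner faces of the legs it joins and aligned with the legs' outer faces on the other axis.

C is a spool: two coaxial disc flanges of radius 189 mm and thickness 9 mm, joined by a core cylinder of radius 64 mm and height 157 mm. The lower flange rests on z = 0 and the three cylinders share a vertical axis.

Four stools sit around the table at the −y, +y, −x, +x sides. The spool is on top of the table.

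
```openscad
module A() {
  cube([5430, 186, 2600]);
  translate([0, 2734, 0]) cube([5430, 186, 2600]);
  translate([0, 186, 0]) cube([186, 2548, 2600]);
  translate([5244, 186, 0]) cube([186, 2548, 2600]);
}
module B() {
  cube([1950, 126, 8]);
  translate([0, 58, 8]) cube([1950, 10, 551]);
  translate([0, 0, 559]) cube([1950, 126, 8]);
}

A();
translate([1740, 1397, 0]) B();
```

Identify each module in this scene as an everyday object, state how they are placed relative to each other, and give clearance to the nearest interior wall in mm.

Clearances: x = 1554, y = 1211; minimum 1211 mm.

A is a house frame. B is an I-beam. The I-beam sits inside the house frame, centred. The clearance to the nearest interior wall is 1211 mm.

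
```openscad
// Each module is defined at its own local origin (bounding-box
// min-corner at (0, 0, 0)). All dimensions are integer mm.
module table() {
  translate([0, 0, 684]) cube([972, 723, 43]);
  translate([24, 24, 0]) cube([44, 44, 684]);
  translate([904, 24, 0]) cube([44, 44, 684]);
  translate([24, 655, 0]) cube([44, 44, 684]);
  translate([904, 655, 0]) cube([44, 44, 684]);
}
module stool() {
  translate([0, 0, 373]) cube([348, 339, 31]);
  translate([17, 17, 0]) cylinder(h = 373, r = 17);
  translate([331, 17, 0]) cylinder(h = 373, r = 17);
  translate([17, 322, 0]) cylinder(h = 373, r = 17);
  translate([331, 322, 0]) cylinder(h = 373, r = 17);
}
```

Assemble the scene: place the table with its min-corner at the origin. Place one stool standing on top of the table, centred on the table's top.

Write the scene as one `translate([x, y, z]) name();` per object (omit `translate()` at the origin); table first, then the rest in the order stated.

table();
translate([312, 192, 727]) stool();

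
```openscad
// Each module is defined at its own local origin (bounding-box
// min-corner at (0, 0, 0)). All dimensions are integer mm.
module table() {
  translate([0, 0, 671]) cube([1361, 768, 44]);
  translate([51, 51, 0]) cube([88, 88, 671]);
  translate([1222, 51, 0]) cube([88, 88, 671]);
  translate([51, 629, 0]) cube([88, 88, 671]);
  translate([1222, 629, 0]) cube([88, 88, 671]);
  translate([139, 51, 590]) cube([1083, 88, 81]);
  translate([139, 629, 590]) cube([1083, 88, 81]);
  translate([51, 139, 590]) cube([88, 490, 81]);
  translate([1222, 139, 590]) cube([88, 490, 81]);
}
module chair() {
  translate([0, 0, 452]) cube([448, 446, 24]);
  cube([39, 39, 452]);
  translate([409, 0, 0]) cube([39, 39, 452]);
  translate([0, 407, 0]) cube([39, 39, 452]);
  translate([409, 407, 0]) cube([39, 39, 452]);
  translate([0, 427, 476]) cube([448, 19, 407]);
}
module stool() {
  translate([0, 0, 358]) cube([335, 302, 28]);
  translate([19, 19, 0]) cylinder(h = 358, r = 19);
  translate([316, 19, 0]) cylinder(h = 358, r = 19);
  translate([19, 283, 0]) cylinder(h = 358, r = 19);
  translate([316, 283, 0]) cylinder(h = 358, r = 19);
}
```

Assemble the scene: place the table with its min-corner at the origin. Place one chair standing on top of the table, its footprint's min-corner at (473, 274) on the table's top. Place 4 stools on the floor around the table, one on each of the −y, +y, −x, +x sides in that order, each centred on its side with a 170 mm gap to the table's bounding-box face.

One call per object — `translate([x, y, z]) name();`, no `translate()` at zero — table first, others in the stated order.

table();
translate([473, 274, 715]) chair();
translate([513, -472, 0]) stool();
translate([513, 938, 0]) stool();
translate([-505, 233, 0]) stool();
translate([1531, 233, 0]) stool();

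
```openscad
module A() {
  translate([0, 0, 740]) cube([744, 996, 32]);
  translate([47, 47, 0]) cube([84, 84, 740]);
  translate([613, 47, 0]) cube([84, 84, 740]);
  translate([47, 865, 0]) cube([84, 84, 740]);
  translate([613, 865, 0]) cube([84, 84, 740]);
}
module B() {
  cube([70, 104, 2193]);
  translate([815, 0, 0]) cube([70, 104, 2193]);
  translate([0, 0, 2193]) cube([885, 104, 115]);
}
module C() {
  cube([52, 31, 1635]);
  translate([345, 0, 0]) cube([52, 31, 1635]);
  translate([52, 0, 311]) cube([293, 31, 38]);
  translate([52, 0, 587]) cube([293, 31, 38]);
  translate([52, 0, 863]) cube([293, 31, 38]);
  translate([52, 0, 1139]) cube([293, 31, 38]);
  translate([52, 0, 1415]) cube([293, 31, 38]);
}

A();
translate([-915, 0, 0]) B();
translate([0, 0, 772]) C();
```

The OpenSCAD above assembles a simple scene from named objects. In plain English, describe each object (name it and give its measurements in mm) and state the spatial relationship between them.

A is a rectangular dining table. The top is 744×996×32 mm with its upper surface at z = 772 mm. It stands on four 84×84 mm square legs, each inset 47 mm from the nearest pair of top edges, running from the floor to the underside of the top.

B is a door frame. The clear opening is 745 mm wide and 2193 mm high. Two 70 mm wide jambs, 104 mm deep, stand either side of the opening from the floor to the top of the opening. A 115 mm thick head sits across the top of both jambs, spanning the full outside width of the frame.

C is a straight ladder. Two 52×31 mm vertical rails, 1635 mm tall, stand 397 mm apart (outside-to-outside) with their front faces coplanar on the −y side. 5 rungs, each 31 mm deep and 38 mm tall, span between the inner faces of the rails, front faces flush with the rails. The lowest rung's underside is at z = 311 mm and rungs are spaced 276 mm apart (underside to underside).

The door frame is on the floor beside the table on its −x side. The ladder is on top of the table.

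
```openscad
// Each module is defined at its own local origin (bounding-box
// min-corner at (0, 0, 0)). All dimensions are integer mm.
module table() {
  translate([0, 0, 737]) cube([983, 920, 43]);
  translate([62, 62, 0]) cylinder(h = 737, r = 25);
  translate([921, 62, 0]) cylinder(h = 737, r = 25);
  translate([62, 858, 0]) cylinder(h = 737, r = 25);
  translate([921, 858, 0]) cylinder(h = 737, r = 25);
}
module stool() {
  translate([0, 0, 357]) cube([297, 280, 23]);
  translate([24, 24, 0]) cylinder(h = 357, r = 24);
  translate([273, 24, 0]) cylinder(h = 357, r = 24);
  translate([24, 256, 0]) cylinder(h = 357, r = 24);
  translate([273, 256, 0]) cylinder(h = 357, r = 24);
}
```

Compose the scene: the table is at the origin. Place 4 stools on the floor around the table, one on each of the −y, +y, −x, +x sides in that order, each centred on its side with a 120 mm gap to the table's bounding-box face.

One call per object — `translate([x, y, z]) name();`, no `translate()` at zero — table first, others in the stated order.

table();
translate([343, -400, 0]) stool();
translate([343, 1040, 0]) stool();
translate([-417, 320, 0]) stool();
translate([1103, 320, 0]) stool();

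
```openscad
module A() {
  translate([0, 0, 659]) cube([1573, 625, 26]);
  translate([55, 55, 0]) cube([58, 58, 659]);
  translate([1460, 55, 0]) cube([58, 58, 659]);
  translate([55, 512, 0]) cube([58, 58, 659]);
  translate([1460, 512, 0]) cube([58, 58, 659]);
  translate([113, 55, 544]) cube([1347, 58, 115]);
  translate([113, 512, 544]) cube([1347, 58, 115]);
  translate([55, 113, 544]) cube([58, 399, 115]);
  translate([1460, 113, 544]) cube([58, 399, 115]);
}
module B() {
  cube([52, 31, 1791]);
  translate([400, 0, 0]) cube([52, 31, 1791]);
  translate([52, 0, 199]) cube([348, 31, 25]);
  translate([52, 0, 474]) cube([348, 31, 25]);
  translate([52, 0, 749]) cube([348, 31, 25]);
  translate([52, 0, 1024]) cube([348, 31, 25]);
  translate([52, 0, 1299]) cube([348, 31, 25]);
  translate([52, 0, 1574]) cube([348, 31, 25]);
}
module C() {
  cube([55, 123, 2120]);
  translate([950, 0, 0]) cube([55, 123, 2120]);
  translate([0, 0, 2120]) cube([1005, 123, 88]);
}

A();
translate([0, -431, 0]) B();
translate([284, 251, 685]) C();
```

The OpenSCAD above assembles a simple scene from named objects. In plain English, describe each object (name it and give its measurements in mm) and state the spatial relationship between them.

A is a table with a 1573×625 mm rectangular top, 26 mm thick, top surface at z = 685 mm, supported by four 58×58 mm square legs, each inset 55 mm from the nearest pair of top edges, running from the floor. Four apron rails, 58 mm thick and 115 mm tall, run between adjacent legs with their top edges flush with the underside of the top and their outer faces flush with the legs' outer faces.

B is a wooden ladder with two side rails of 52×31 mm section and 1791 mm height, set 452 mm apart overall. Between them run 6 rectangular rungs (31 mm deep, 25 mm thick), front faces flush with the rails' −y face. The bottom of the first rung is 199 mm above the floor and each subsequent rung is 275 mm higher than the one below.

C is a rectangular door frame: two vertical jambs of 55×123 mm section, 2120 mm tall, with a clear opening 895 mm wide between their inner faces. A header 88 mm tall and 123 mm deep lies on top of the jambs and spans the full outside width.

The ladder is on the floor beside the table on its −y side. The door frame is on top of the table, centred.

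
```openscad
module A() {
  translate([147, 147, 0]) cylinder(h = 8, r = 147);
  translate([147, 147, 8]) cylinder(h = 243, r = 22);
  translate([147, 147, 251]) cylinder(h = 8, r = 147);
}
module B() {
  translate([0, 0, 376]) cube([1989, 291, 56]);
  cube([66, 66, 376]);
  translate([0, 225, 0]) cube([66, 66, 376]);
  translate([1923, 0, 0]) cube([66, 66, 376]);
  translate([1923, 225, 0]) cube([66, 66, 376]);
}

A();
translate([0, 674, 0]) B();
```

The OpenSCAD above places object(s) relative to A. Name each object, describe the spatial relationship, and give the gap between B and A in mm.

The bench's nearest face is 380 mm from the spool's +y face.

A is a spool. B is a bench. The bench is on the floor beside the spool on its +y side. The gap between the bench and the spool is 380 mm.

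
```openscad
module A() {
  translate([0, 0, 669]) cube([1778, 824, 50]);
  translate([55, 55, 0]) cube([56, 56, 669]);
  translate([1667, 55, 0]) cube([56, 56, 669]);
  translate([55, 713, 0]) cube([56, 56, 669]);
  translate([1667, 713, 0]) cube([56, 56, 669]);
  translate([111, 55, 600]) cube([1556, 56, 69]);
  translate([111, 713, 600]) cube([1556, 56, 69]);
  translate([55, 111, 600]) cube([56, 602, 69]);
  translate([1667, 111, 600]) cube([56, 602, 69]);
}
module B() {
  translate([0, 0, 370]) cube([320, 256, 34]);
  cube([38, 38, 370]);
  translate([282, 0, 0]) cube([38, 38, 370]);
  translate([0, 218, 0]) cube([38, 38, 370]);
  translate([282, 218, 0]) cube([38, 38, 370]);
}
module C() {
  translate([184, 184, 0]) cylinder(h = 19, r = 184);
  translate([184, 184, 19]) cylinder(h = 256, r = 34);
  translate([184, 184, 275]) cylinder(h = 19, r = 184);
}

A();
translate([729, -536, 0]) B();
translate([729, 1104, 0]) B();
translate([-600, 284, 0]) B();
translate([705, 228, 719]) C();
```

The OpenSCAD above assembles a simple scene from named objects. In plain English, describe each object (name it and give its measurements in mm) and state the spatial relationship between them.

A is a rectangular dining table. The top is 1778×824×50 mm with its upper surface at z = 719 mm. It stands on four 56×56 mm square legs, each inset 55 mm from the nearest pair of top edges, running from the floor to the underside of the top. Four apron rails, 56 mm thick and 69 mm tall, run between adjacent legs with their top edges flush with the underside of the top and their outer faces flush with the legs' outer faces.

B is a four-legged stool. The seat is 320×256 mm, 34 mm thick, top at z = 404 mm. It stands on four square legs, each 38×38 mm in cross-section, from z = 0 to the seat underside, each flush with a corner of the seat.

C is a spool: two coaxial disc flanges of radius 184 mm and thickness 19 mm, joined by a core cylinder of radius 34 mm and height 256 mm. The lower flange rests on z = 0 and the three cylinders share a vertical axis.

Three stools sit around the table at the −y, +y, −x sides. The spool is on top of the table, centred.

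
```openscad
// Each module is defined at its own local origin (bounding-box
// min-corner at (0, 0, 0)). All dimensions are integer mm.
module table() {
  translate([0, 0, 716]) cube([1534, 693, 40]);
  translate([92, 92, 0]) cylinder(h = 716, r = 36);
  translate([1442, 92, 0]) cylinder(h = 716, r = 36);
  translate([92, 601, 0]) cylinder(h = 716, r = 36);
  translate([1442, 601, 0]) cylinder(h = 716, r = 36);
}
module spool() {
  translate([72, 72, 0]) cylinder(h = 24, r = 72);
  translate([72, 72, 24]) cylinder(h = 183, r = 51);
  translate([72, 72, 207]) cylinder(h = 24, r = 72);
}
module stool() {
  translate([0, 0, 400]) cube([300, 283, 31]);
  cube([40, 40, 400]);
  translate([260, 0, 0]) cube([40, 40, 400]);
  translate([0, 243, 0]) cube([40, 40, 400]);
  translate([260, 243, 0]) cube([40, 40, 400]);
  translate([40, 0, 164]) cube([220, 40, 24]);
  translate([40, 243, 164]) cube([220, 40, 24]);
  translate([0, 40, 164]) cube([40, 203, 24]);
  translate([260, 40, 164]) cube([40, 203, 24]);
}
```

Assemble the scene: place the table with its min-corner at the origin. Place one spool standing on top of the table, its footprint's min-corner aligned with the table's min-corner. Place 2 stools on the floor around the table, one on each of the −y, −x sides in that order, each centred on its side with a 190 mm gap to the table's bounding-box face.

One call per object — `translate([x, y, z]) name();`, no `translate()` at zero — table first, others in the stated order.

table();
translate([0, 0, 756]) spool();
translate([617, -473, 0]) stool();
translate([-490, 205, 0]) stool();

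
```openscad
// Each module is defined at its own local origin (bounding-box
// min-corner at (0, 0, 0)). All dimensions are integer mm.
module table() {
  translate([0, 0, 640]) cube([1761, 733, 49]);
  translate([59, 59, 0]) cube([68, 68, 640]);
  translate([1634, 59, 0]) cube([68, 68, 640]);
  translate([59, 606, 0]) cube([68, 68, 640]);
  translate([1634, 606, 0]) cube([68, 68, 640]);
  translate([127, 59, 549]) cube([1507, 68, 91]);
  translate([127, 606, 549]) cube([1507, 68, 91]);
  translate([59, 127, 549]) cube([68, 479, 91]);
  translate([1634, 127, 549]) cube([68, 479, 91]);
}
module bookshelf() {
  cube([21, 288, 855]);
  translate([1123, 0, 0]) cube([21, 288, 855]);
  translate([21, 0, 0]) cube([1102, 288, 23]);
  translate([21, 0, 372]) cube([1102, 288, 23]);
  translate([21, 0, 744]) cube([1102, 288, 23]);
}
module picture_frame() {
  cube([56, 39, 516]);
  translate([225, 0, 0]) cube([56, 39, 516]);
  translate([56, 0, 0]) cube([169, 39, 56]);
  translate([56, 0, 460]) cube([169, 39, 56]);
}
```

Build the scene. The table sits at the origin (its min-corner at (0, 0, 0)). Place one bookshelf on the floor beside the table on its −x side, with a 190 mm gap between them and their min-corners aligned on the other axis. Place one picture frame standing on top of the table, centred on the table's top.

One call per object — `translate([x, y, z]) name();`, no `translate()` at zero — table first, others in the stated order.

table();
translate([-1334, 0, 0]) bookshelf();
translate([740, 347, 689]) picture_frame();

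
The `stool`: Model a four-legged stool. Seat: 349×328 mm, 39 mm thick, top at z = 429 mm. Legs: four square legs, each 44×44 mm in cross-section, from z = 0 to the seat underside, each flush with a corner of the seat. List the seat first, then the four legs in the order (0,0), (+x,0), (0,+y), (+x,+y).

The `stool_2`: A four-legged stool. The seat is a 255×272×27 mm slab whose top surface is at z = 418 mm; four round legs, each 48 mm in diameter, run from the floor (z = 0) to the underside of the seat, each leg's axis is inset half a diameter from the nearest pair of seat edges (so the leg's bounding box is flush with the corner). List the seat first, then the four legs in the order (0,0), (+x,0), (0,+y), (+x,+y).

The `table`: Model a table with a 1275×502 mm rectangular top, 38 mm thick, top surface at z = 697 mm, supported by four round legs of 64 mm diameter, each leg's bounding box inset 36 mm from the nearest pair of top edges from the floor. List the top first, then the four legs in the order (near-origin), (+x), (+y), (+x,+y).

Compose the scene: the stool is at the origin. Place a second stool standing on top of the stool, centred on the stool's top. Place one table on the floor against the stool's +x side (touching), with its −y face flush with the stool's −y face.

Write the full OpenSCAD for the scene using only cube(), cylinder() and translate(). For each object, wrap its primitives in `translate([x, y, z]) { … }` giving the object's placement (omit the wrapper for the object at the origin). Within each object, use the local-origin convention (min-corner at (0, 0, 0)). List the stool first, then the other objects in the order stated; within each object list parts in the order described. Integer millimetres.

translate([0, 0, 390]) cube([349, 328, 39]);
cube([44, 44, 390]);
translate([305, 0, 0]) cube([44, 44, 390]);
translate([0, 284, 0]) cube([44, 44, 390]);
translate([305, 284, 0]) cube([44, 44, 390]);
translate([47, 28, 429]) {
  translate([0, 0, 391]) cube([255, 272, 27]);
  translate([24, 24, 0]) cylinder(h = 391, r = 24);
  translate([231, 24, 0]) cylinder(h = 391, r = 24);
  translate([24, 248, 0]) cylinder(h = 391, r = 24);
  translate([231, 248, 0]) cylinder(h = 391, r = 24);
}
translate([349, 0, 0]) {
  translate([0, 0, 659]) cube([1275, 502, 38]);
  translate([68, 68, 0]) cylinder(h = 659, r = 32);
  translate([1207, 68, 0]) cylinder(h = 659, r = 32);
  translate([68, 434, 0]) cylinder(h = 659, r = 32);
  translate([1207, 434, 0]) cylinder(h = 659, r = 32);
}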